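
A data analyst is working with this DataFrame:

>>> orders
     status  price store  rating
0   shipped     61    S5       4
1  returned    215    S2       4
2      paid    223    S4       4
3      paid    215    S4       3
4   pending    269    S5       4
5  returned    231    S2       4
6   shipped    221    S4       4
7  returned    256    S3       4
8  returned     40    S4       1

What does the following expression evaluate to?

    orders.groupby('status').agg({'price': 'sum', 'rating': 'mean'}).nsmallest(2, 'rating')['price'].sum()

1180

group by status: sum(price), mean(rating):
          price  rating
status                 
paid        438    3.50
pending     269    4.00
returned    742    3.25
shipped     282    4.00
take 2 rows with smallest rating:
          price  rating
status                 
returned    742    3.25
paid        438    3.50
Hence 1180.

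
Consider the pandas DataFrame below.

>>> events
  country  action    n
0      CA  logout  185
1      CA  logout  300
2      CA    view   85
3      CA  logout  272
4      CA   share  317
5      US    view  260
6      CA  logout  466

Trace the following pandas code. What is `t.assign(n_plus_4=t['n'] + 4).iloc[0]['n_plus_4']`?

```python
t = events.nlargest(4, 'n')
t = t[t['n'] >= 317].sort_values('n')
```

take 4 rows with largest n:
  country  action    n
6      CA  logout  466
4      CA   share  317
1      CA  logout  300
3      CA  logout  272
filter rows where n >= 317:
  country  action    n
6      CA  logout  466
4      CA   share  317
sort by n:
  country  action    n
4      CA   share  317
6      CA  logout  466
add column n_plus_4 = t['n'] + 4:
  country  action    n  n_plus_4
4      CA   share  317       321
6      CA  logout  466       470
Taking the value at position 0, column 'n_plus_4' gives 321.

321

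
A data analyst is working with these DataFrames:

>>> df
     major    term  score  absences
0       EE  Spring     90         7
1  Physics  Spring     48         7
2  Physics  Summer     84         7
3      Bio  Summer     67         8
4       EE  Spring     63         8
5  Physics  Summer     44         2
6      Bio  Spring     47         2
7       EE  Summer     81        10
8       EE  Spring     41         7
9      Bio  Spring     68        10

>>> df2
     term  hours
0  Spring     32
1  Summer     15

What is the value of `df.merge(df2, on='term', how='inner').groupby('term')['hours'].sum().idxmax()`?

merge on 'term' (how='inner') → 10 rows:
     major    term  score  absences  hours
0       EE  Spring     90         7     32
1  Physics  Spring     48         7     32
2  Physics  Summer     84         7     15
3      Bio  Summer     67         8     15
4       EE  Spring     63         8     32
5  Physics  Summer     44         2     15
6      Bio  Spring     47         2     32
7       EE  Summer     81        10     15
8       EE  Spring     41         7     32
9      Bio  Spring     68        10     32
group by term, sum of hours:
term
Spring    192
Summer     60
Name: hours, dtype: int64

Spring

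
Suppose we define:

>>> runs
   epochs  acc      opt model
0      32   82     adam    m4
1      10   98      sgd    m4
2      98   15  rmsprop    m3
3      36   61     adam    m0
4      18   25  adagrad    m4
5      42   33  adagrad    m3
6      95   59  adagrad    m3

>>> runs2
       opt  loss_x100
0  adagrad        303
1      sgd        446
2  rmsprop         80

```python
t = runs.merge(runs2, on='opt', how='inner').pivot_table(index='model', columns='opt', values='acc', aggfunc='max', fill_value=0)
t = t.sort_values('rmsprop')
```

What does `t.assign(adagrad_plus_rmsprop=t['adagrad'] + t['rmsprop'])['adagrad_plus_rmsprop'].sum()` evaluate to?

merge on 'opt' (how='inner') → 5 rows:
   epochs  acc      opt model  loss_x100
0      10   98      sgd    m4        446
1      98   15  rmsprop    m3         80
2      18   25  adagrad    m4        303
3      42   33  adagrad    m3        303
4      95   59  adagrad    m3        303
pivot: rows=model, cols=opt, max(acc):
opt    adagrad  rmsprop  sgd
model                       
m3          59       15    0
m4          25        0   98
sort by rmsprop:
opt    adagrad  rmsprop  sgd
model                       
m4          25        0   98
m3          59       15    0
add column adagrad_plus_rmsprop = t['adagrad'] + t['rmsprop']:
opt    adagrad  rmsprop  sgd  adagrad_plus_rmsprop
model                                             
m4          25        0   98                    25
m3          59       15    0                    74

99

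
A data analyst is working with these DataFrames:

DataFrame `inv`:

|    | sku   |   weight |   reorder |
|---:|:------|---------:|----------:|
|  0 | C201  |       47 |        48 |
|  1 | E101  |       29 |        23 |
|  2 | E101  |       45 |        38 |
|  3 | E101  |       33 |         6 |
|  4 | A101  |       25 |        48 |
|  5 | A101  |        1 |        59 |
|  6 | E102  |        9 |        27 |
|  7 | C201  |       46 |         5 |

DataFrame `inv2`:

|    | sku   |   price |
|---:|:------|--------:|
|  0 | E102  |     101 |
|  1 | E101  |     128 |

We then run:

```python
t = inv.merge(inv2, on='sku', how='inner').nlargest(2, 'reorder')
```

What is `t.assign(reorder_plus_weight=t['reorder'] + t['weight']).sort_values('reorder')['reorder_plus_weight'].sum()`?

119

merge on 'sku' (how='inner') → 4 rows:
    sku  weight  reorder  price
0  E101      29       23    128
1  E101      45       38    128
2  E101      33        6    128
3  E102       9       27    101
take 2 rows with largest reorder:
    sku  weight  reorder  price
1  E101      45       38    128
3  E102       9       27    101
add column reorder_plus_weight = t['reorder'] + t['weight']:
    sku  weight  reorder  price  reorder_plus_weight
1  E101      45       38    128                   83
3  E102       9       27    101                   36
sort by reorder:
    sku  weight  reorder  price  reorder_plus_weight
3  E102       9       27    101                   36
1  E101      45       38    128                   83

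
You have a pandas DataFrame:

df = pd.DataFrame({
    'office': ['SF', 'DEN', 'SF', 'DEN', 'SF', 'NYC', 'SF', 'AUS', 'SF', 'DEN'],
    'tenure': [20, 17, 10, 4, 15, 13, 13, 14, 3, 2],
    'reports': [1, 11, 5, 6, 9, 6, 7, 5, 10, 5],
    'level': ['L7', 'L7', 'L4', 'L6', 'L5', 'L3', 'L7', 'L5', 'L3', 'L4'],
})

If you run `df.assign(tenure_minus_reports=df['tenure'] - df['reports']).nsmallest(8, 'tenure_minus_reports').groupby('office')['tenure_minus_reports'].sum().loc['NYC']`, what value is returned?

add column tenure_minus_reports = df['tenure'] - df['reports']:
  office  tenure  reports level  tenure_minus_reports
0     SF      20        1    L7                    19
1    DEN      17       11    L7                     6
2     SF      10        5    L4                     5
3    DEN       4        6    L6                    -2
4     SF      15        9    L5                     6
5    NYC      13        6    L3                     7
6     SF      13        7    L7                     6
7    AUS      14        5    L5                     9
8     SF       3       10    L3                    -7
9    DEN       2        5    L4                    -3
take 8 rows with smallest tenure_minus_reports:
  office  tenure  reports level  tenure_minus_reports
8     SF       3       10    L3                    -7
9    DEN       2        5    L4                    -3
3    DEN       4        6    L6                    -2
2     SF      10        5    L4                     5
1    DEN      17       11    L7                     6
4     SF      15        9    L5                     6
6     SF      13        7    L7                     6
5    NYC      13        6    L3                     7
group by office, sum of tenure_minus_reports:
office
DEN     1
NYC     7
SF     10
Name: tenure_minus_reports, dtype: int64
Reading off the value at index 'NYC', we get 7.

7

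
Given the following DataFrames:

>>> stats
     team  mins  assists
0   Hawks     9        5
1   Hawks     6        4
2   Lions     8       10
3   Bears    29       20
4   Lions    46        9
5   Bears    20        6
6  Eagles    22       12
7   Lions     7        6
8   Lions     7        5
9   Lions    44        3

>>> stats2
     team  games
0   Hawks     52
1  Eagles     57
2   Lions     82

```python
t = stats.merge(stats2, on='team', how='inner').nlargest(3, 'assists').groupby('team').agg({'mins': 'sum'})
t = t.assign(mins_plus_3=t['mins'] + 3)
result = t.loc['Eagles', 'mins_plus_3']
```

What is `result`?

merge on 'team' (how='inner') → 8 rows:
     team  mins  assists  games
0   Hawks     9        5     52
1   Hawks     6        4     52
2   Lions     8       10     82
3   Lions    46        9     82
4  Eagles    22       12     57
5   Lions     7        6     82
6   Lions     7        5     82
7   Lions    44        3     82
take 3 rows with largest assists:
     team  mins  assists  games
4  Eagles    22       12     57
2   Lions     8       10     82
3   Lions    46        9     82
group by team, sum of mins:
        mins
team        
Eagles    22
Lions     54
add column mins_plus_3 = t['mins'] + 3:
        mins  mins_plus_3
team                     
Eagles    22           25
Lions     54           57
Finally, value at row 'Eagles', column 'mins_plus_3' = 25.

25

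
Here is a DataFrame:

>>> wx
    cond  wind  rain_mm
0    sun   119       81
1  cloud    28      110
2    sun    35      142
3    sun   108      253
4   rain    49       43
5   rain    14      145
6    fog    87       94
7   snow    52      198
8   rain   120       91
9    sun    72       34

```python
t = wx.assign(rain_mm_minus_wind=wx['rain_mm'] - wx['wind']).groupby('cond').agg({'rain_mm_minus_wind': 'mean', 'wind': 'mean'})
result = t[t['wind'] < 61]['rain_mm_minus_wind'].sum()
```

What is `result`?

add column rain_mm_minus_wind = wx['rain_mm'] - wx['wind']:
    cond  wind  rain_mm  rain_mm_minus_wind
0    sun   119       81                 -38
1  cloud    28      110                  82
2    sun    35      142                 107
3    sun   108      253                 145
4   rain    49       43                  -6
5   rain    14      145                 131
6    fog    87       94                   7
7   snow    52      198                 146
8   rain   120       91                 -29
9    sun    72       34                 -38
group by cond: mean(rain_mm_minus_wind), mean(wind):
       rain_mm_minus_wind  wind
cond                           
cloud                82.0  28.0
fog                   7.0  87.0
rain                 32.0  61.0
snow                146.0  52.0
sun                  44.0  83.5
filter rows where wind < 61:
       rain_mm_minus_wind  wind
cond                           
cloud                82.0  28.0
snow                146.0  52.0

228.0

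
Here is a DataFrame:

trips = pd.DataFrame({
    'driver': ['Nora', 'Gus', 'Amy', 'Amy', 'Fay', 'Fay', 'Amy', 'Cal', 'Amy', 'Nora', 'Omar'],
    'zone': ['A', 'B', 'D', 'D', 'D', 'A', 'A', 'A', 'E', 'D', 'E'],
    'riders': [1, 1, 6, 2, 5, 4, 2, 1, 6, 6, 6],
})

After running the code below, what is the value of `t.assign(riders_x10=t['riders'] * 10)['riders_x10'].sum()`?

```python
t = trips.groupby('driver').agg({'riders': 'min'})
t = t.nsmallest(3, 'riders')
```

30

group by driver, min of riders:
        riders
driver        
Amy          2
Cal          1
Fay          4
Gus          1
Nora         1
Omar         6
take 3 rows with smallest riders:
        riders
driver        
Cal          1
Gus          1
Nora         1
add column riders_x10 = t['riders'] * 10:
        riders  riders_x10
driver                    
Cal          1          10
Gus          1          10
Nora         1          10
Then the sum of column 'riders_x10': 30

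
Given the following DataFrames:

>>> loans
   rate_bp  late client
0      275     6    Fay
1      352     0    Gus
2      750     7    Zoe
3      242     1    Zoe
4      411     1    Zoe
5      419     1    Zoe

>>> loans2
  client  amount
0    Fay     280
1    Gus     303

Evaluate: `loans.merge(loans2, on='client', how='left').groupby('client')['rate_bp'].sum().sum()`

merge on 'client' (how='left') → 6 rows:
   rate_bp  late client  amount
0      275     6    Fay   280.0
1      352     0    Gus   303.0
2      750     7    Zoe     NaN
3      242     1    Zoe     NaN
4      411     1    Zoe     NaN
5      419     1    Zoe     NaN
group by client, sum of rate_bp:
client
Fay     275
Gus     352
Zoe    1822
Name: rate_bp, dtype: int64

2449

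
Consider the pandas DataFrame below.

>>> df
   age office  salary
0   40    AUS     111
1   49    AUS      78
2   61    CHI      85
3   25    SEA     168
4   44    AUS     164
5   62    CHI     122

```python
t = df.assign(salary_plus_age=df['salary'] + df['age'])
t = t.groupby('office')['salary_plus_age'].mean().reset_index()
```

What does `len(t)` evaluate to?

add column salary_plus_age = df['salary'] + df['age']:
   age office  salary  salary_plus_age
0   40    AUS     111              151
1   49    AUS      78              127
2   61    CHI      85              146
3   25    SEA     168              193
4   44    AUS     164              208
5   62    CHI     122              184
group by office, mean of salary_plus_age:
office
AUS    162.0
CHI    165.0
SEA    193.0
Name: salary_plus_age, dtype: float64
reset_index():
  office  salary_plus_age
0    AUS            162.0
1    CHI            165.0
2    SEA            193.0
The number of rows is 3.

3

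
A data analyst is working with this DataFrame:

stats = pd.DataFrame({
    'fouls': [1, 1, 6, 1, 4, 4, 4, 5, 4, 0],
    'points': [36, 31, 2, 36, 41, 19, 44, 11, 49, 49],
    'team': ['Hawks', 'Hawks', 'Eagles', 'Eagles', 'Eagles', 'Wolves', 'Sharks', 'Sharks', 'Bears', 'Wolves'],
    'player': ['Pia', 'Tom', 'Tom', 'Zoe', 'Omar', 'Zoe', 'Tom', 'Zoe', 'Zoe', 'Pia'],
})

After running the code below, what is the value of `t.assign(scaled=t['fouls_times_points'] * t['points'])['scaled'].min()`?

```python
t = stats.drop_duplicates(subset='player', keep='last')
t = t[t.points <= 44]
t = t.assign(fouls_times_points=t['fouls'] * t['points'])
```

drop duplicate player (keep=last):
   fouls  points    team player
4      4      41  Eagles   Omar
6      4      44  Sharks    Tom
8      4      49   Bears    Zoe
9      0      49  Wolves    Pia
filter rows where points <= 44:
   fouls  points    team player
4      4      41  Eagles   Omar
6      4      44  Sharks    Tom
add column fouls_times_points = t['fouls'] * t['points']:
   fouls  points    team player  fouls_times_points
4      4      41  Eagles   Omar                 164
6      4      44  Sharks    Tom                 176
add column scaled = t['fouls_times_points'] * t['points']:
   fouls  points    team player  fouls_times_points  scaled
4      4      41  Eagles   Omar                 164    6724
6      4      44  Sharks    Tom                 176    7744

6724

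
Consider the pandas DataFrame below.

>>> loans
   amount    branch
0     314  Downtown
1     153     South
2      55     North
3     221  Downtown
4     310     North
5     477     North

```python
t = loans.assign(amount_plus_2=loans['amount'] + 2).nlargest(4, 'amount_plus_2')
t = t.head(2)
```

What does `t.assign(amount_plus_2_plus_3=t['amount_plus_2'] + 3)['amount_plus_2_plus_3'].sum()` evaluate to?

add column amount_plus_2 = loans['amount'] + 2:
   amount    branch  amount_plus_2
0     314  Downtown            316
1     153     South            155
2      55     North             57
3     221  Downtown            223
4     310     North            312
5     477     North            479
take 4 rows with largest amount_plus_2:
   amount    branch  amount_plus_2
5     477     North            479
0     314  Downtown            316
4     310     North            312
3     221  Downtown            223
take first 2 rows:
   amount    branch  amount_plus_2
5     477     North            479
0     314  Downtown            316
add column amount_plus_2_plus_3 = t['amount_plus_2'] + 3:
   amount    branch  amount_plus_2  amount_plus_2_plus_3
5     477     North            479                   482
0     314  Downtown            316                   319
Hence 801.

801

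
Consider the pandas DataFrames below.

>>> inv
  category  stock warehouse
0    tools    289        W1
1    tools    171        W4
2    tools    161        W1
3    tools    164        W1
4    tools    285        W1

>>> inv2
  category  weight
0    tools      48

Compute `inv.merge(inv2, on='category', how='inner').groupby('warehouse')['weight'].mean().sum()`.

merge on 'category' (how='inner') → 5 rows:
  category  stock warehouse  weight
0    tools    289        W1      48
1    tools    171        W4      48
2    tools    161        W1      48
3    tools    164        W1      48
4    tools    285        W1      48
group by warehouse, mean of weight:
warehouse
W1    48.0
W4    48.0
Name: weight, dtype: float64

96.0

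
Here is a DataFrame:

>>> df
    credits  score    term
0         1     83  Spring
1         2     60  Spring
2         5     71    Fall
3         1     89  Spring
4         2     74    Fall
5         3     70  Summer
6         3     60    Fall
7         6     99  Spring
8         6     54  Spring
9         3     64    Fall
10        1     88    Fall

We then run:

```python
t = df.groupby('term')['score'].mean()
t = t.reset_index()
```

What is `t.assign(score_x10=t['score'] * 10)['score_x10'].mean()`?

728.0

group by term, mean of score:
term
Fall      71.4
Spring    77.0
Summer    70.0
Name: score, dtype: float64
reset_index():
     term  score
0    Fall   71.4
1  Spring   77.0
2  Summer   70.0
add column score_x10 = t['score'] * 10:
     term  score  score_x10
0    Fall   71.4      714.0
1  Spring   77.0      770.0
2  Summer   70.0      700.0
The mean of column 'score_x10' is 728.0.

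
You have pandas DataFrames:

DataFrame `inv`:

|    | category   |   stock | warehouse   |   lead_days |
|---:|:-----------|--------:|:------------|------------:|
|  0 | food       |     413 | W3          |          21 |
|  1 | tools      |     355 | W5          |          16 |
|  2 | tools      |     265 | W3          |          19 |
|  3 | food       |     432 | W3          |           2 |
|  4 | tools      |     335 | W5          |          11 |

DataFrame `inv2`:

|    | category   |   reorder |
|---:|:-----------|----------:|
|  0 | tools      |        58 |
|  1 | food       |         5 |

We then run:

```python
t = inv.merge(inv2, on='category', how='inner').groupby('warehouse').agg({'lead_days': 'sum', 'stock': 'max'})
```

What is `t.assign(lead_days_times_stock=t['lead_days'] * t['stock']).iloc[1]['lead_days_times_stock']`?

merge on 'category' (how='inner') → 5 rows:
  category  stock warehouse  lead_days  reorder
0     food    413        W3         21        5
1    tools    355        W5         16       58
2    tools    265        W3         19       58
3     food    432        W3          2        5
4    tools    335        W5         11       58
group by warehouse: sum(lead_days), max(stock):
           lead_days  stock
warehouse                  
W3                42    432
W5                27    355
add column lead_days_times_stock = t['lead_days'] * t['stock']:
           lead_days  stock  lead_days_times_stock
warehouse                                         
W3                42    432                  18144
W5                27    355                   9585
value at position 1, column 'lead_days_times_stock' → 9585

9585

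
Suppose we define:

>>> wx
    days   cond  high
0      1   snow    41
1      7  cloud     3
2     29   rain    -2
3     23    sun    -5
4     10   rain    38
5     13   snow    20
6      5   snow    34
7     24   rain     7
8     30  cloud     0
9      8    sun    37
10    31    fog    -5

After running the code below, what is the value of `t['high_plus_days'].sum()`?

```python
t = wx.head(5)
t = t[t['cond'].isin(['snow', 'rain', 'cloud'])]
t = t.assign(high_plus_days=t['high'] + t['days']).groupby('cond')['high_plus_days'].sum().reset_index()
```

take first 5 rows:
   days   cond  high
0     1   snow    41
1     7  cloud     3
2    29   rain    -2
3    23    sun    -5
4    10   rain    38
filter rows where cond in ['snow', 'rain', 'cloud']:
   days   cond  high
0     1   snow    41
1     7  cloud     3
2    29   rain    -2
4    10   rain    38
add column high_plus_days = t['high'] + t['days']:
   days   cond  high  high_plus_days
0     1   snow    41              42
1     7  cloud     3              10
2    29   rain    -2              27
4    10   rain    38              48
group by cond, sum of high_plus_days:
cond
cloud    10
rain     75
snow     42
Name: high_plus_days, dtype: int64
reset_index():
    cond  high_plus_days
0  cloud              10
1   rain              75
2   snow              42
Then the sum of column 'high_plus_days': 127

127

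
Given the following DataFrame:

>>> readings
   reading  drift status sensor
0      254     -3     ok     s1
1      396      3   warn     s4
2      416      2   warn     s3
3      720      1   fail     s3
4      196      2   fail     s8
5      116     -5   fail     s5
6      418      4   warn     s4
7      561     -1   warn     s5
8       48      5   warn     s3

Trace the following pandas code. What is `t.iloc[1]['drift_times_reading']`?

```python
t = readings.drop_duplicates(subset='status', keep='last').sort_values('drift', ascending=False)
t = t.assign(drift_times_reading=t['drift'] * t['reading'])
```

-762

drop duplicate status (keep=last):
   reading  drift status sensor
0      254     -3     ok     s1
5      116     -5   fail     s5
8       48      5   warn     s3
sort by drift descending:
   reading  drift status sensor
8       48      5   warn     s3
0      254     -3     ok     s1
5      116     -5   fail     s5
add column drift_times_reading = t['drift'] * t['reading']:
   reading  drift status sensor  drift_times_reading
8       48      5   warn     s3                  240
0      254     -3     ok     s1                 -762
5      116     -5   fail     s5                 -580
So iloc[1]['drift_times_reading'] = -762.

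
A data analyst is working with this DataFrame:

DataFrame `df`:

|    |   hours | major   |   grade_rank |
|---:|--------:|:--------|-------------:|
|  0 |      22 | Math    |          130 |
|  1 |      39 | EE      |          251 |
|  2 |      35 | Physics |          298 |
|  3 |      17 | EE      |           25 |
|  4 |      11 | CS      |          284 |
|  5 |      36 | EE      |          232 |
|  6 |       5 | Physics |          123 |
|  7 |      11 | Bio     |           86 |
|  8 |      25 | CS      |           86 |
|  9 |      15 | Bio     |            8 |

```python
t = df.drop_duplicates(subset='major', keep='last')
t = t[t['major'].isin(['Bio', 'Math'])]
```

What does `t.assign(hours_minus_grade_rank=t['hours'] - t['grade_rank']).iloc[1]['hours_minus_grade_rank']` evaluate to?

7

drop duplicate major (keep=last):
   hours    major  grade_rank
0     22     Math         130
5     36       EE         232
6      5  Physics         123
8     25       CS          86
9     15      Bio           8
filter rows where major in ['Bio', 'Math']:
   hours major  grade_rank
0     22  Math         130
9     15   Bio           8
add column hours_minus_grade_rank = t['hours'] - t['grade_rank']:
   hours major  grade_rank  hours_minus_grade_rank
0     22  Math         130                    -108
9     15   Bio           8                       7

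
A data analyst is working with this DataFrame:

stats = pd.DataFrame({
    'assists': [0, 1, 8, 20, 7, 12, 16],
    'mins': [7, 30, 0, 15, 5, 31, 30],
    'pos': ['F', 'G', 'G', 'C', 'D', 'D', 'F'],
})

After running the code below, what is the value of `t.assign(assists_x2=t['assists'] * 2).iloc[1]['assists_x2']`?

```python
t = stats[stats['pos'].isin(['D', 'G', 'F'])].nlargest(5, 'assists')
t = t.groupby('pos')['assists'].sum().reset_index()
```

32

filter rows where pos in ['D', 'G', 'F']:
   assists  mins pos
0        0     7   F
1        1    30   G
2        8     0   G
4        7     5   D
5       12    31   D
6       16    30   F
take 5 rows with largest assists:
   assists  mins pos
6       16    30   F
5       12    31   D
2        8     0   G
4        7     5   D
1        1    30   G
group by pos, sum of assists:
pos
D    19
F    16
G     9
Name: assists, dtype: int64
reset_index():
  pos  assists
0   D       19
1   F       16
2   G        9
add column assists_x2 = t['assists'] * 2:
  pos  assists  assists_x2
0   D       19          38
1   F       16          32
2   G        9          18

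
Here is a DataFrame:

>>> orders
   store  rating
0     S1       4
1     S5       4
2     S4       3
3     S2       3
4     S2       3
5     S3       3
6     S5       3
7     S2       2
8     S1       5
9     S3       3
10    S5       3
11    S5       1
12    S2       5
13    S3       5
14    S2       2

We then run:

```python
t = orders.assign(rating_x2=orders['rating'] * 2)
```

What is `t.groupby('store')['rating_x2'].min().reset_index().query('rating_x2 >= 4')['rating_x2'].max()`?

8

add column rating_x2 = orders['rating'] * 2:
   store  rating  rating_x2
0     S1       4          8
1     S5       4          8
2     S4       3          6
3     S2       3          6
4     S2       3          6
5     S3       3          6
6     S5       3          6
7     S2       2          4
8     S1       5         10
9     S3       3          6
10    S5       3          6
11    S5       1          2
12    S2       5         10
13    S3       5         10
14    S2       2          4
group by store, min of rating_x2:
store
S1    8
S2    4
S3    6
S4    6
S5    2
Name: rating_x2, dtype: int64
reset_index():
  store  rating_x2
0    S1          8
1    S2          4
2    S3          6
3    S4          6
4    S5          2
filter rows where rating_x2 >= 4:
  store  rating_x2
0    S1          8
1    S2          4
2    S3          6
3    S4          6
Taking the max of column 'rating_x2' gives 8.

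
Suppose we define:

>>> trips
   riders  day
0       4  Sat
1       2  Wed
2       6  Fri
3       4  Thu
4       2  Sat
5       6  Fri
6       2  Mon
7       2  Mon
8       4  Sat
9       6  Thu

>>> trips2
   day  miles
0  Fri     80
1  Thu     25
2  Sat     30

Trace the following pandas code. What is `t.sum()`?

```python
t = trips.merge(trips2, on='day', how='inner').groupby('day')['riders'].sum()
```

32

merge on 'day' (how='inner') → 7 rows:
   riders  day  miles
0       4  Sat     30
1       6  Fri     80
2       4  Thu     25
3       2  Sat     30
4       6  Fri     80
5       4  Sat     30
6       6  Thu     25
group by day, sum of riders:
day
Fri    12
Sat    10
Thu    10
Name: riders, dtype: int64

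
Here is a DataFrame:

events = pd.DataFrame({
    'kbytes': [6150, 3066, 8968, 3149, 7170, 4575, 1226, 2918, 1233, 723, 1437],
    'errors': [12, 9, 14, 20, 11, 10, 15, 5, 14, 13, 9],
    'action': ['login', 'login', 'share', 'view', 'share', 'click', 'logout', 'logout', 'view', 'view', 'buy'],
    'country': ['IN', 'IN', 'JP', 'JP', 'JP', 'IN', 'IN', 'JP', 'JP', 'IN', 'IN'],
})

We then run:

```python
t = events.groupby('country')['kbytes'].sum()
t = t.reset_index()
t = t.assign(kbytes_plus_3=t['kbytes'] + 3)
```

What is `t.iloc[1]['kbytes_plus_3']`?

group by country, sum of kbytes:
country
IN    17177
JP    23438
Name: kbytes, dtype: int64
reset_index():
  country  kbytes
0      IN   17177
1      JP   23438
add column kbytes_plus_3 = t['kbytes'] + 3:
  country  kbytes  kbytes_plus_3
0      IN   17177          17180
1      JP   23438          23441

23441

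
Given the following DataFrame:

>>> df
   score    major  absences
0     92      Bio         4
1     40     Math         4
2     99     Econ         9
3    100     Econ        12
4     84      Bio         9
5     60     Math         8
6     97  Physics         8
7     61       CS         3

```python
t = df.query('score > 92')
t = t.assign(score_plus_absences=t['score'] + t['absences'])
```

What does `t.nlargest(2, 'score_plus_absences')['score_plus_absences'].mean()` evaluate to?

filter rows where score > 92:
   score    major  absences
2     99     Econ         9
3    100     Econ        12
6     97  Physics         8
add column score_plus_absences = t['score'] + t['absences']:
   score    major  absences  score_plus_absences
2     99     Econ         9                  108
3    100     Econ        12                  112
6     97  Physics         8                  105
take 2 rows with largest score_plus_absences:
   score major  absences  score_plus_absences
3    100  Econ        12                  112
2     99  Econ         9                  108
The mean of column 'score_plus_absences' is 110.0.

110.0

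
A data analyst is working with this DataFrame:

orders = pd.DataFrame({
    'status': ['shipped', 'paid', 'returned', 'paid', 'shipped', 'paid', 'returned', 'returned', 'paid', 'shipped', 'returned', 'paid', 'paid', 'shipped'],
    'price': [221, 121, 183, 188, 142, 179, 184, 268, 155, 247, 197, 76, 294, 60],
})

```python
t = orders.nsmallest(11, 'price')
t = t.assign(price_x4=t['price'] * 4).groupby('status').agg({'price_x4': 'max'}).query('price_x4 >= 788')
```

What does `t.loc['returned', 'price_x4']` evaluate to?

788

take 11 rows with smallest price:
      status  price
13   shipped     60
11      paid     76
1       paid    121
4    shipped    142
8       paid    155
5       paid    179
2   returned    183
6   returned    184
3       paid    188
10  returned    197
0    shipped    221
add column price_x4 = t['price'] * 4:
      status  price  price_x4
13   shipped     60       240
11      paid     76       304
1       paid    121       484
4    shipped    142       568
8       paid    155       620
5       paid    179       716
2   returned    183       732
6   returned    184       736
3       paid    188       752
10  returned    197       788
0    shipped    221       884
group by status, max of price_x4:
          price_x4
status            
paid           752
returned       788
shipped        884
filter rows where price_x4 >= 788:
          price_x4
status            
returned       788
shipped        884
Finally, value at row 'returned', column 'price_x4' = 788.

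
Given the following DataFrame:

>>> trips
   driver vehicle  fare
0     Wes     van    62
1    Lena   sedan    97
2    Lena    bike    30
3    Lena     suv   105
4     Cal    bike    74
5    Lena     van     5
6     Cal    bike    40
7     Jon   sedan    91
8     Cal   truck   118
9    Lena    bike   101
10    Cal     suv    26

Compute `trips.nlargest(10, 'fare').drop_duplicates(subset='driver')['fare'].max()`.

take 10 rows with largest fare:
   driver vehicle  fare
8     Cal   truck   118
3    Lena     suv   105
9    Lena    bike   101
1    Lena   sedan    97
7     Jon   sedan    91
4     Cal    bike    74
0     Wes     van    62
6     Cal    bike    40
2    Lena    bike    30
10    Cal     suv    26
drop duplicate driver (keep=first):
  driver vehicle  fare
8    Cal   truck   118
3   Lena     suv   105
7    Jon   sedan    91
0    Wes     van    62

118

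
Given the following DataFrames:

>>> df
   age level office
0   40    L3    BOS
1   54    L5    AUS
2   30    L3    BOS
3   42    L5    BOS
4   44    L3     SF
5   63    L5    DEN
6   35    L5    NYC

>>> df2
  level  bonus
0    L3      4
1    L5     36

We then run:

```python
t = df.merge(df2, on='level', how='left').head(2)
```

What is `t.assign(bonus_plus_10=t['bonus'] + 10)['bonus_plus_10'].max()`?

merge on 'level' (how='left') → 7 rows:
   age level office  bonus
0   40    L3    BOS      4
1   54    L5    AUS     36
2   30    L3    BOS      4
3   42    L5    BOS     36
4   44    L3     SF      4
5   63    L5    DEN     36
6   35    L5    NYC     36
take first 2 rows:
   age level office  bonus
0   40    L3    BOS      4
1   54    L5    AUS     36
add column bonus_plus_10 = t['bonus'] + 10:
   age level office  bonus  bonus_plus_10
0   40    L3    BOS      4             14
1   54    L5    AUS     36             46
Reading off the max of column 'bonus_plus_10', we get 46.

46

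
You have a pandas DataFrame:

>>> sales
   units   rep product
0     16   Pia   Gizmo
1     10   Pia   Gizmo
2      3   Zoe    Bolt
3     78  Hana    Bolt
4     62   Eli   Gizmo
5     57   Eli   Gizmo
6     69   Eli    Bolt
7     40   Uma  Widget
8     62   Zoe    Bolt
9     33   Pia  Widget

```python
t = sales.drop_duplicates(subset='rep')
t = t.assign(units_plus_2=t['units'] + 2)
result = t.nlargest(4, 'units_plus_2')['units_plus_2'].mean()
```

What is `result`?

51.0

drop duplicate rep (keep=first):
   units   rep product
0     16   Pia   Gizmo
2      3   Zoe    Bolt
3     78  Hana    Bolt
4     62   Eli   Gizmo
7     40   Uma  Widget
add column units_plus_2 = t['units'] + 2:
   units   rep product  units_plus_2
0     16   Pia   Gizmo            18
2      3   Zoe    Bolt             5
3     78  Hana    Bolt            80
4     62   Eli   Gizmo            64
7     40   Uma  Widget            42
take 4 rows with largest units_plus_2:
   units   rep product  units_plus_2
3     78  Hana    Bolt            80
4     62   Eli   Gizmo            64
7     40   Uma  Widget            42
0     16   Pia   Gizmo            18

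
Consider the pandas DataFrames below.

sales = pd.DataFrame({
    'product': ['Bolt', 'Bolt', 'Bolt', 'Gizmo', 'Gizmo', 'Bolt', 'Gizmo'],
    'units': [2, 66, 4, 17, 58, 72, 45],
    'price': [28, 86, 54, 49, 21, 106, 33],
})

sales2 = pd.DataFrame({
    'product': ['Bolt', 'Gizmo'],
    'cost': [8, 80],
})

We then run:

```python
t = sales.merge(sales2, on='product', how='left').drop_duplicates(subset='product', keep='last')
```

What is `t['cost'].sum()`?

merge on 'product' (how='left') → 7 rows:
  product  units  price  cost
0    Bolt      2     28     8
1    Bolt     66     86     8
2    Bolt      4     54     8
3   Gizmo     17     49    80
4   Gizmo     58     21    80
5    Bolt     72    106     8
6   Gizmo     45     33    80
drop duplicate product (keep=last):
  product  units  price  cost
5    Bolt     72    106     8
6   Gizmo     45     33    80
The sum of column 'cost' is 88.

88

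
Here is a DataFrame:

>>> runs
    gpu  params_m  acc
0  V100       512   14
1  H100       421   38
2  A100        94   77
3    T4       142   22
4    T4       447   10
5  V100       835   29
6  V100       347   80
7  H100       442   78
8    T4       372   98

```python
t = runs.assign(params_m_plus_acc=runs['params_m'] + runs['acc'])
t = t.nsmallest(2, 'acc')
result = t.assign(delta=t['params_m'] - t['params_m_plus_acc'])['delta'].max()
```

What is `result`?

add column params_m_plus_acc = runs['params_m'] + runs['acc']:
    gpu  params_m  acc  params_m_plus_acc
0  V100       512   14                526
1  H100       421   38                459
2  A100        94   77                171
3    T4       142   22                164
4    T4       447   10                457
5  V100       835   29                864
6  V100       347   80                427
7  H100       442   78                520
8    T4       372   98                470
take 2 rows with smallest acc:
    gpu  params_m  acc  params_m_plus_acc
4    T4       447   10                457
0  V100       512   14                526
add column delta = t['params_m'] - t['params_m_plus_acc']:
    gpu  params_m  acc  params_m_plus_acc  delta
4    T4       447   10                457    -10
0  V100       512   14                526    -14

-10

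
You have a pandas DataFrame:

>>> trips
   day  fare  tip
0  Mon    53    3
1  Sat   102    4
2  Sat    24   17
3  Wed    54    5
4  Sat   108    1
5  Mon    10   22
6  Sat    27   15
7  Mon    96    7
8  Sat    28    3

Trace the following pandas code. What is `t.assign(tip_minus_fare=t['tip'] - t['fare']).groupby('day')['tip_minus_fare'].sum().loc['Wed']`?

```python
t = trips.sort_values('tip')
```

-49

sort by tip:
   day  fare  tip
4  Sat   108    1
0  Mon    53    3
8  Sat    28    3
1  Sat   102    4
3  Wed    54    5
7  Mon    96    7
6  Sat    27   15
2  Sat    24   17
5  Mon    10   22
add column tip_minus_fare = t['tip'] - t['fare']:
   day  fare  tip  tip_minus_fare
4  Sat   108    1            -107
0  Mon    53    3             -50
8  Sat    28    3             -25
1  Sat   102    4             -98
3  Wed    54    5             -49
7  Mon    96    7             -89
6  Sat    27   15             -12
2  Sat    24   17              -7
5  Mon    10   22              12
group by day, sum of tip_minus_fare:
day
Mon   -127
Sat   -249
Wed    -49
Name: tip_minus_fare, dtype: int64
Taking the value at index 'Wed' gives -49.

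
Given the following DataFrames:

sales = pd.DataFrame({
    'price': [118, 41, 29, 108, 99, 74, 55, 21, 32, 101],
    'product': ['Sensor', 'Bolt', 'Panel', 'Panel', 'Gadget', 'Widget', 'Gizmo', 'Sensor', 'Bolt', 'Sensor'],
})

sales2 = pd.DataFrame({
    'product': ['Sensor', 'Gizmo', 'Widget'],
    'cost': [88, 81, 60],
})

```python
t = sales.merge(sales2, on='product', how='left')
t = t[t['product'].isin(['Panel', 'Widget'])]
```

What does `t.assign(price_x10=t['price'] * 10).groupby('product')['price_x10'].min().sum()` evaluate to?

merge on 'product' (how='left') → 10 rows:
   price product  cost
0    118  Sensor  88.0
1     41    Bolt   NaN
2     29   Panel   NaN
3    108   Panel   NaN
4     99  Gadget   NaN
5     74  Widget  60.0
6     55   Gizmo  81.0
7     21  Sensor  88.0
8     32    Bolt   NaN
9    101  Sensor  88.0
filter rows where product in ['Panel', 'Widget']:
   price product  cost
2     29   Panel   NaN
3    108   Panel   NaN
5     74  Widget  60.0
add column price_x10 = t['price'] * 10:
   price product  cost  price_x10
2     29   Panel   NaN        290
3    108   Panel   NaN       1080
5     74  Widget  60.0        740
group by product, min of price_x10:
product
Panel     290
Widget    740
Name: price_x10, dtype: int64
sum of the resulting series → 1030

1030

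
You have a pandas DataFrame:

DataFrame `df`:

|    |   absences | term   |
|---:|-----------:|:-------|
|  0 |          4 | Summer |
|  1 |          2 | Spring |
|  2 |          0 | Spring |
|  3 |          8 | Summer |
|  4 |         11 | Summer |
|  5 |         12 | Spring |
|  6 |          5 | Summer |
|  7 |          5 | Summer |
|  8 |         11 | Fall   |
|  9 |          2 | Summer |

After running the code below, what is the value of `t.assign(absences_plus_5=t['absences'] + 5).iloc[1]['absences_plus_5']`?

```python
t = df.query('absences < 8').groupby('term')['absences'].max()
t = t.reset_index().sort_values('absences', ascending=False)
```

7

filter rows where absences < 8:
   absences    term
0         4  Summer
1         2  Spring
2         0  Spring
6         5  Summer
7         5  Summer
9         2  Summer
group by term, max of absences:
term
Spring    2
Summer    5
Name: absences, dtype: int64
reset_index():
     term  absences
0  Spring         2
1  Summer         5
sort by absences descending:
     term  absences
1  Summer         5
0  Spring         2
add column absences_plus_5 = t['absences'] + 5:
     term  absences  absences_plus_5
1  Summer         5               10
0  Spring         2                7
Finally, value at position 1, column 'absences_plus_5' = 7.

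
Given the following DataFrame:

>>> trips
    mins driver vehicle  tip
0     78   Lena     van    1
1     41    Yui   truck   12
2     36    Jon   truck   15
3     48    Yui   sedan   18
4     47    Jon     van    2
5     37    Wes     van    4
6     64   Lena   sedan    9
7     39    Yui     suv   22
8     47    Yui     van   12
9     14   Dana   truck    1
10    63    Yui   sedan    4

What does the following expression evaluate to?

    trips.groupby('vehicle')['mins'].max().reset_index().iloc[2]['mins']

41

group by vehicle, max of mins:
vehicle
sedan    64
suv      39
truck    41
van      78
Name: mins, dtype: int64
reset_index():
  vehicle  mins
0   sedan    64
1     suv    39
2   truck    41
3     van    78
Reading off the value at position 2, column 'mins', we get 41.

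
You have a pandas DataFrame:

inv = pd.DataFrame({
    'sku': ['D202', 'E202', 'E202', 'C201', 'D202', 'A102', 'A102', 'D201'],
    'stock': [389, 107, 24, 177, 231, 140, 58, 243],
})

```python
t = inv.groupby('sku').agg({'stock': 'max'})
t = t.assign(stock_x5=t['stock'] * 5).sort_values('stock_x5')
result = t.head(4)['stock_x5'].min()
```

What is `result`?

group by sku, max of stock:
      stock
sku        
A102    140
C201    177
D201    243
D202    389
E202    107
add column stock_x5 = t['stock'] * 5:
      stock  stock_x5
sku                  
A102    140       700
C201    177       885
D201    243      1215
D202    389      1945
E202    107       535
sort by stock_x5:
      stock  stock_x5
sku                  
E202    107       535
A102    140       700
C201    177       885
D201    243      1215
D202    389      1945
take first 4 rows:
      stock  stock_x5
sku                  
E202    107       535
A102    140       700
C201    177       885
D201    243      1215
So min() = 535.

535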